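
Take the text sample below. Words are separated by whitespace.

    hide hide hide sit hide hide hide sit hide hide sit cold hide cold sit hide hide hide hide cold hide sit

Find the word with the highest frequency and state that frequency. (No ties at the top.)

Unigram frequencies (highest first):
  hide: 14
  sit: 5
  cold: 3

"hide", 14 times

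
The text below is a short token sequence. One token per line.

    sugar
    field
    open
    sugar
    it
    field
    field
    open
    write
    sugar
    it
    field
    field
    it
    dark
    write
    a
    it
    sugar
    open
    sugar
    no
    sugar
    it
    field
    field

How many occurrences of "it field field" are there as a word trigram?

Scanning the 24 overlapping trigram windows for "it field field":
  position 5–7: it field field
  position 11–13: it field field
  position 24–26: it field field

3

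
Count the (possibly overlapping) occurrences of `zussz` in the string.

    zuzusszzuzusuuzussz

2

Sliding a length-5 window over the 19 characters (15 positions):
  position 3–7: zussz
  position 15–19: zussz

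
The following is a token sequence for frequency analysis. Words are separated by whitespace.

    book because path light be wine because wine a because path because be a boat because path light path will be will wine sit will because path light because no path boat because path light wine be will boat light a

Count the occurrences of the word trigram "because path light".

4

Scanning the 39 overlapping trigram windows for "because path light":
  position 2–4: because path light
  position 16–18: because path light
  position 26–28: because path light
  position 33–35: because path light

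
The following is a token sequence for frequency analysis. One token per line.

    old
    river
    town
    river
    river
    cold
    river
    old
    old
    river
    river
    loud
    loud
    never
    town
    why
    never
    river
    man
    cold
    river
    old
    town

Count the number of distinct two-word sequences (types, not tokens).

23 tokens → 22 bigram windows in total.
Repeated bigrams (each contributes count−1 duplicates):
  cold river: 2
  old river: 2
  river old: 2
  river river: 2
4 duplicate windows → 22 − 4 = 18 distinct.

18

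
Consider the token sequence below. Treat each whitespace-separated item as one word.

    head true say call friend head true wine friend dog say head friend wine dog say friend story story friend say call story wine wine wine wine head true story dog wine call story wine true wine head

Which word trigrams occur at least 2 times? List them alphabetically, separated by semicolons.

call story wine; wine wine wine

Trigram counts meeting the condition (at least 2 times):
  call story wine: 2
  wine wine wine: 2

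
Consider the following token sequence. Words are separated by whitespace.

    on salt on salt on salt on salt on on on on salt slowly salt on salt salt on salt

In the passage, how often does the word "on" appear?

10

Scanning the 20 tokens for "on":
  position 1: on
  position 3: on
  position 5: on
  position 7: on
  position 9: on
  position 10: on
  position 11: on
  position 12: on
  position 16: on
  position 19: on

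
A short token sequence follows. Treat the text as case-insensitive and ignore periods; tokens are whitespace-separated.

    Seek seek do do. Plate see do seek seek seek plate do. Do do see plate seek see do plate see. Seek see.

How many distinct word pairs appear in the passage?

14

23 tokens → 22 bigram windows in total.
Repeated bigrams (each contributes count−1 duplicates):
  do do: 3
  seek seek: 3
  do plate: 2
  plate see: 2
  see do: 2
  seek see: 2
8 duplicate windows → 22 − 8 = 14 distinct.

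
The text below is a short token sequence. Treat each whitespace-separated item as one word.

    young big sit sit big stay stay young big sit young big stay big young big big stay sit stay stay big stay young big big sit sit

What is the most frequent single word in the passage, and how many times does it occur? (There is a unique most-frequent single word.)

Unigram frequencies (highest first):
  big: 10
  stay: 7
  sit: 6
  young: 5

"big", 10 times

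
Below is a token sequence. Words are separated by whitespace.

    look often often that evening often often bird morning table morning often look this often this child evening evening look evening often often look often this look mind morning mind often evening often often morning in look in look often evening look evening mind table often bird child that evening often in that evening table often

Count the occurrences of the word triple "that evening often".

2

Scanning the 54 overlapping trigram windows for "that evening often":
  position 4–6: that evening often
  position 49–51: that evening often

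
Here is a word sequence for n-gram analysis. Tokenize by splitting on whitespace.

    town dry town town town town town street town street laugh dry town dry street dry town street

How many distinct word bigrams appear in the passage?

18 tokens → 17 bigram windows in total.
Repeated bigrams (each contributes count−1 duplicates):
  town town: 4
  dry town: 3
  town street: 3
  town dry: 2
8 duplicate windows → 17 − 8 = 9 distinct.

9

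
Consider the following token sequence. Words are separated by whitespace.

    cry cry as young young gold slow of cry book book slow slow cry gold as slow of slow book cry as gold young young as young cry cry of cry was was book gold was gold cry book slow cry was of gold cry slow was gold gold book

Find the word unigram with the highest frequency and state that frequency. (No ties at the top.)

"cry", 11 times

Unigram frequencies (highest first):
  cry: 11
  gold: 8
  slow: 7
  book: 6
  young: 5
  was: 5
  … (2 more, each ≤ 4)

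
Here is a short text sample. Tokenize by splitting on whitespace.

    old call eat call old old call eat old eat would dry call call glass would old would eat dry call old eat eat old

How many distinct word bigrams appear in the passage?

25 tokens → 24 bigram windows in total.
Repeated bigrams (each contributes count−1 duplicates):
  call eat: 2
  call old: 2
  dry call: 2
  eat old: 2
  old call: 2
  old eat: 2
6 duplicate windows → 24 − 6 = 18 distinct.

18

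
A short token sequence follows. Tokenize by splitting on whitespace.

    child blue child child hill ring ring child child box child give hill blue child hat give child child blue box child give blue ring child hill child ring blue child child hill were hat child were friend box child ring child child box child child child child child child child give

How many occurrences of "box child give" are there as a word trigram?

2

Scanning the 50 overlapping trigram windows for "box child give":
  position 10–12: box child give
  position 21–23: box child give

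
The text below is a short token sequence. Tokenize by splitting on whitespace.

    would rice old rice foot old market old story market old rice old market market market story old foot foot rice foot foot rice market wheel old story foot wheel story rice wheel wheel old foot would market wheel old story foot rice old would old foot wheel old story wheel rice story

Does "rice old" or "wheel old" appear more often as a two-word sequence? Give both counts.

"wheel old" (4 vs 3)

"rice old": 3 occurrences
"wheel old": 4 occurrences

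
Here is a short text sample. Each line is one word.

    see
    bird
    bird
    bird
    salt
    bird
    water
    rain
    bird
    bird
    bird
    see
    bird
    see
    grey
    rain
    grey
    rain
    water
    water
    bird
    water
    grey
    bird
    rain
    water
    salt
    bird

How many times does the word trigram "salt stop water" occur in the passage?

0

Scanning the 26 overlapping trigram windows for "salt stop water":
  (none found)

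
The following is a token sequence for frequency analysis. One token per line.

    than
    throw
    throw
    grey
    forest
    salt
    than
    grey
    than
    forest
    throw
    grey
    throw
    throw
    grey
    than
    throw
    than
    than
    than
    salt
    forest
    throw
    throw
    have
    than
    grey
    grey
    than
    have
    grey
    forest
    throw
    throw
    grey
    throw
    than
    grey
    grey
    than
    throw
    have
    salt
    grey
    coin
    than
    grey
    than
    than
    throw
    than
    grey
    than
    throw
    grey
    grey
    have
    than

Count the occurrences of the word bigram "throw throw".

4

Scanning the 57 overlapping bigram windows for "throw throw":
  position 2–3: throw throw
  position 13–14: throw throw
  position 23–24: throw throw
  position 33–34: throw throw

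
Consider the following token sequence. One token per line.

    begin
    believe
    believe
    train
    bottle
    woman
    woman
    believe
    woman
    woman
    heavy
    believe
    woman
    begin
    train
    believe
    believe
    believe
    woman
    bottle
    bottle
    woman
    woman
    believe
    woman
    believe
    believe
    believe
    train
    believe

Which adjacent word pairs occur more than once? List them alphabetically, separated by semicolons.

believe believe; believe train; believe woman; bottle woman; train believe; woman believe; woman woman

Bigram counts meeting the condition (more than once):
  believe believe: 5
  believe train: 2
  believe woman: 4
  bottle woman: 2
  train believe: 2
  woman believe: 3
  woman woman: 3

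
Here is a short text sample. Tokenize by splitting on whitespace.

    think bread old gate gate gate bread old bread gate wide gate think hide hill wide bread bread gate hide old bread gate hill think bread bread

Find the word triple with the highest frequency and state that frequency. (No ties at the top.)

"old bread gate", 2 times

Trigram frequencies (highest first):
  old bread gate: 2
  think bread old: 1
  bread old gate: 1
  old gate gate: 1
  gate gate gate: 1
  gate gate bread: 1
  … (18 more, each ≤ 1)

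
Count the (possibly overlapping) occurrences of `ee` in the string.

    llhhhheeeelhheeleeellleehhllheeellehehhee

10

Sliding a length-2 window over the 41 characters (40 positions):
  position 7–8: ee
  position 8–9: ee
  position 9–10: ee
  position 14–15: ee
  position 17–18: ee
  position 18–19: ee
  position 23–24: ee
  position 30–31: ee
  position 31–32: ee
  position 40–41: ee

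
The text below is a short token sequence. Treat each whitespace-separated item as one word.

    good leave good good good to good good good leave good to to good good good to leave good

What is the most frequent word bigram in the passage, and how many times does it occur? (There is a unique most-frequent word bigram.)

"good good", 6 times

Bigram frequencies (highest first):
  good good: 6
  leave good: 3
  good to: 3
  good leave: 2
  to good: 2
  to to: 1
  … (1 more, each ≤ 1)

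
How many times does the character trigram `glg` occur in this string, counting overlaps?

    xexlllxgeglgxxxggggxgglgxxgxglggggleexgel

3

Sliding a length-3 window over the 41 characters (39 positions):
  position 10–12: glg
  position 22–24: glg
  position 29–31: glg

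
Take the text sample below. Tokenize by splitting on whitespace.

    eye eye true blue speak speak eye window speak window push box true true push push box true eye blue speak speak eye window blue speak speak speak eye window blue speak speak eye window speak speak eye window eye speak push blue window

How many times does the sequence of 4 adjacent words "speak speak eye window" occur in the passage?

5

Scanning the 41 overlapping 4-gram windows for "speak speak eye window":
  position 5–8: speak speak eye window
  position 21–24: speak speak eye window
  position 27–30: speak speak eye window
  position 32–35: speak speak eye window
  position 36–39: speak speak eye window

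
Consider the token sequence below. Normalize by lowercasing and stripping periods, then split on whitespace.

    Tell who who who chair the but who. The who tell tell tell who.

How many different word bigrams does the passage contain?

10

14 tokens → 13 bigram windows in total.
Repeated bigrams (each contributes count−1 duplicates):
  tell tell: 2
  tell who: 2
  who who: 2
3 duplicate windows → 13 − 3 = 10 distinct.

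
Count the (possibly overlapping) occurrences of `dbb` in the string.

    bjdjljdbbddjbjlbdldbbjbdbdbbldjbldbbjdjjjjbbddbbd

5

Sliding a length-3 window over the 49 characters (47 positions):
  position 7–9: dbb
  position 19–21: dbb
  position 26–28: dbb
  position 34–36: dbb
  position 46–48: dbb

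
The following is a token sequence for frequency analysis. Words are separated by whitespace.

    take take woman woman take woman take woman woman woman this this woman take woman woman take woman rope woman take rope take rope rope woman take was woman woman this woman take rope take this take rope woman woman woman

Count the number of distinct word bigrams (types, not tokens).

16

41 tokens → 40 bigram windows in total.
Repeated bigrams (each contributes count−1 duplicates):
  woman take: 7
  woman woman: 7
  take woman: 5
  take rope: 4
  rope woman: 3
  rope take: 2
  this woman: 2
  woman this: 2
24 duplicate windows → 40 − 24 = 16 distinct.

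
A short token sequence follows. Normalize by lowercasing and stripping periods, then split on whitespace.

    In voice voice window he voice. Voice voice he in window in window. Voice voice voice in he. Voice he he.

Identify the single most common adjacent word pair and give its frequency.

"voice voice", 5 times

Bigram frequencies (highest first):
  voice voice: 5
  he voice: 2
  voice he: 2
  in window: 2
  in voice: 1
  voice window: 1
  … (7 more, each ≤ 1)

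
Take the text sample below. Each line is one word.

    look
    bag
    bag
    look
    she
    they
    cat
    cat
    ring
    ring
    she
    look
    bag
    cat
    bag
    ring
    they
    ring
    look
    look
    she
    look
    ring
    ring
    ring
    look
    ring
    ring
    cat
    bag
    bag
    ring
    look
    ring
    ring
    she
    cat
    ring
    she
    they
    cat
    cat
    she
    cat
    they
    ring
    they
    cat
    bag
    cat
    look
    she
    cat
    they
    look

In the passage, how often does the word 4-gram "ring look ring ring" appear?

2

Scanning the 52 overlapping 4-gram windows for "ring look ring ring":
  position 25–28: ring look ring ring
  position 32–35: ring look ring ring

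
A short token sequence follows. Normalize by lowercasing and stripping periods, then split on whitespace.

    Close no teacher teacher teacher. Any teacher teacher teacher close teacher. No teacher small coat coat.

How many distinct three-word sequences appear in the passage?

16 tokens → 14 trigram windows in total.
Repeated trigrams (each contributes count−1 duplicates):
  teacher teacher teacher: 2
1 duplicate windows → 14 − 1 = 13 distinct.

13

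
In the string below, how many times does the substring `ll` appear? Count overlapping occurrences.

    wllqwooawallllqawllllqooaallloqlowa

Sliding a length-2 window over the 35 characters (34 positions):
  position 2–3: ll
  position 11–12: ll
  position 12–13: ll
  position 13–14: ll
  position 18–19: ll
  position 19–20: ll
  position 20–21: ll
  position 27–28: ll
  position 28–29: ll

9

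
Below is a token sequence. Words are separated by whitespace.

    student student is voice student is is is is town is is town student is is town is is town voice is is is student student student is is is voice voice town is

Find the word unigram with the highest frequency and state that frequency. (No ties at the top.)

"is", 18 times

Unigram frequencies (highest first):
  is: 18
  student: 7
  town: 5
  voice: 4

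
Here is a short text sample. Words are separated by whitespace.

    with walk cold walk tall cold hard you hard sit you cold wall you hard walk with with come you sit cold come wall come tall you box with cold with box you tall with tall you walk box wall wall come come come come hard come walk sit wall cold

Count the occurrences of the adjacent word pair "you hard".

Scanning the 50 overlapping bigram windows for "you hard":
  position 8–9: you hard
  position 14–15: you hard

2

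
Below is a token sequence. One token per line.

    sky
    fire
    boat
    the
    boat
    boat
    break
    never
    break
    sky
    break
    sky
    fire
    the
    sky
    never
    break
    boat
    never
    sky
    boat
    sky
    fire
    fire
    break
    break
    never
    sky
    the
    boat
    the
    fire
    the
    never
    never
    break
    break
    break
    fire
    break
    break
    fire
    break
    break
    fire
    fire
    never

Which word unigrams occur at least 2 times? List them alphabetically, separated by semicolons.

boat; break; fire; never; sky; the

Unigram counts meeting the condition (at least 2 times):
  boat: 6
  break: 13
  fire: 9
  never: 7
  sky: 7
  the: 5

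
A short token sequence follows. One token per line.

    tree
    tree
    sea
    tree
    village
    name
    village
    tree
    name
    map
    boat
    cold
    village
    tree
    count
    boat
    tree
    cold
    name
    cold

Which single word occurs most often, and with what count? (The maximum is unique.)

Unigram frequencies (highest first):
  tree: 6
  village: 3
  name: 3
  cold: 3
  boat: 2
  sea: 1
  … (2 more, each ≤ 1)

"tree", 6 times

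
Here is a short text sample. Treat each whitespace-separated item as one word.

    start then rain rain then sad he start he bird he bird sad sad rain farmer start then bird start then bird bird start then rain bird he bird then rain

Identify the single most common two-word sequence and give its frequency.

"start then", 4 times

Bigram frequencies (highest first):
  start then: 4
  then rain: 3
  he bird: 3
  bird he: 2
  then bird: 2
  bird start: 2
  … (14 more, each ≤ 1)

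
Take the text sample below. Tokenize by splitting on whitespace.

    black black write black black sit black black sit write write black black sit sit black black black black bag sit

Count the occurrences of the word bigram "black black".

7

Scanning the 20 overlapping bigram windows for "black black":
  position 1–2: black black
  position 4–5: black black
  position 7–8: black black
  position 12–13: black black
  position 16–17: black black
  position 17–18: black black
  position 18–19: black black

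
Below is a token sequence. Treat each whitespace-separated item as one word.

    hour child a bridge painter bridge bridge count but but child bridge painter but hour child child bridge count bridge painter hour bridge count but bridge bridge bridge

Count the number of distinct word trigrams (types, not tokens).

25

28 tokens → 26 trigram windows in total.
Repeated trigrams (each contributes count−1 duplicates):
  bridge count but: 2
1 duplicate windows → 26 − 1 = 25 distinct.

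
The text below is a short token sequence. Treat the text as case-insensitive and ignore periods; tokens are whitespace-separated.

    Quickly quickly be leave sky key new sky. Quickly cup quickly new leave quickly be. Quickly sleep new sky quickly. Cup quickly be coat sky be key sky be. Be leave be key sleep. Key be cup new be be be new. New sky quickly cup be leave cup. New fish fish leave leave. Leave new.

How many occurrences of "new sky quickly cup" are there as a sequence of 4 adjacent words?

Scanning the 53 overlapping 4-gram windows for "new sky quickly cup":
  position 7–10: new sky quickly cup
  position 18–21: new sky quickly cup
  position 43–46: new sky quickly cup

3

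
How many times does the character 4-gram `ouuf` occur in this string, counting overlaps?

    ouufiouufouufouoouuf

Sliding a length-4 window over the 20 characters (17 positions):
  position 1–4: ouuf
  position 6–9: ouuf
  position 10–13: ouuf
  position 17–20: ouuf

4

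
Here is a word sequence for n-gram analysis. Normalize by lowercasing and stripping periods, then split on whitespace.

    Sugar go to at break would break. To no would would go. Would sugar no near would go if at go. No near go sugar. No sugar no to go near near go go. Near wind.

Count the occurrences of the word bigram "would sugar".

Scanning the 35 overlapping bigram windows for "would sugar":
  position 13–14: would sugar

1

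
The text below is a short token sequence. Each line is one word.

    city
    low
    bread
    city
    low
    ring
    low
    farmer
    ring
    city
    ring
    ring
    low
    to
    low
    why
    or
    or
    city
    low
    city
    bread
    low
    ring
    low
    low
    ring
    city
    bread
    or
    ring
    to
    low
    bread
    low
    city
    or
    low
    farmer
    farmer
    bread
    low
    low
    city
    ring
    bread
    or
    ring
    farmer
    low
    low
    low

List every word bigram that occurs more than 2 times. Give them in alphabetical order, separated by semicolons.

Bigram counts meeting the condition (more than 2 times):
  bread low: 3
  city low: 3
  low city: 3
  low low: 4
  low ring: 3
  ring low: 3

bread low; city low; low city; low low; low ring; ring low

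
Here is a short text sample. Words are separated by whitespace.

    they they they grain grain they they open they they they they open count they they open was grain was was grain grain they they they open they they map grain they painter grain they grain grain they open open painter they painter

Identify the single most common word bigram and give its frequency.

"they they", 10 times

Bigram frequencies (highest first):
  they they: 10
  grain they: 5
  they open: 5
  grain grain: 3
  they grain: 2
  open they: 2
  … (13 more, each ≤ 2)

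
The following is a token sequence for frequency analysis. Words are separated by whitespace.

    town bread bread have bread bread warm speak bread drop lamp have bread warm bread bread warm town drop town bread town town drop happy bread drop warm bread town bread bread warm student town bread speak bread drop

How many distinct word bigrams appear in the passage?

22

39 tokens → 38 bigram windows in total.
Repeated bigrams (each contributes count−1 duplicates):
  bread bread: 4
  bread warm: 4
  town bread: 4
  bread drop: 3
  bread town: 2
  have bread: 2
  speak bread: 2
  town drop: 2
  … (1 more repeated)
16 duplicate windows → 38 − 16 = 22 distinct.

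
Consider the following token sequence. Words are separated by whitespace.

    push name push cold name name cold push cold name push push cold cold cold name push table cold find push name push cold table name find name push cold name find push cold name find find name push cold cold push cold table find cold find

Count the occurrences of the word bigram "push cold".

Scanning the 46 overlapping bigram windows for "push cold":
  position 3–4: push cold
  position 8–9: push cold
  position 12–13: push cold
  position 23–24: push cold
  position 29–30: push cold
  position 33–34: push cold
  position 39–40: push cold
  position 42–43: push cold

8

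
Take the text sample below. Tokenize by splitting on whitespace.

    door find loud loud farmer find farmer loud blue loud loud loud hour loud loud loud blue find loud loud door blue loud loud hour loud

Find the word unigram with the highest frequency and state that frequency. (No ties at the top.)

Unigram frequencies (highest first):
  loud: 14
  find: 3
  blue: 3
  door: 2
  farmer: 2
  hour: 2

"loud", 14 times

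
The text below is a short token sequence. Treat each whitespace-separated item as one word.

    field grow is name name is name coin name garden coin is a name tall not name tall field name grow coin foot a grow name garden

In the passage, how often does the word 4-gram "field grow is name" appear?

Scanning the 24 overlapping 4-gram windows for "field grow is name":
  position 1–4: field grow is name

1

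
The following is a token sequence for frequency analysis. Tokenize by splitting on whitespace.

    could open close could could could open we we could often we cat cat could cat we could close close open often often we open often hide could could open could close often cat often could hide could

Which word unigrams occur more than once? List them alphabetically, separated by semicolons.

cat; close; could; hide; often; open; we

Unigram counts meeting the condition (more than once):
  cat: 4
  close: 4
  could: 12
  hide: 2
  often: 6
  open: 5
  we: 5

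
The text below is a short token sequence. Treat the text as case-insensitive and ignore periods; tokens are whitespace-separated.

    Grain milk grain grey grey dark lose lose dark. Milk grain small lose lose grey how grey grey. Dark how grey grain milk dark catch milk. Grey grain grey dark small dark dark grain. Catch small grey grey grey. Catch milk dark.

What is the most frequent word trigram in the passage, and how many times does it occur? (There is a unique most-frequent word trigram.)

"grey grey dark", 2 times

Trigram frequencies (highest first):
  grey grey dark: 2
  grain milk grain: 1
  milk grain grey: 1
  grain grey grey: 1
  grey dark lose: 1
  dark lose lose: 1
  … (33 more, each ≤ 1)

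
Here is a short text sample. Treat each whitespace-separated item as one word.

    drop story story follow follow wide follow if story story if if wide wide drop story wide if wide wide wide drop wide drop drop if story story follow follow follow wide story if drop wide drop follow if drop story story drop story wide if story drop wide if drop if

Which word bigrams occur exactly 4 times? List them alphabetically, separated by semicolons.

Bigram counts meeting the condition (exactly 4 times):
  drop story: 4
  story story: 4
  wide drop: 4

drop story; story story; wide drop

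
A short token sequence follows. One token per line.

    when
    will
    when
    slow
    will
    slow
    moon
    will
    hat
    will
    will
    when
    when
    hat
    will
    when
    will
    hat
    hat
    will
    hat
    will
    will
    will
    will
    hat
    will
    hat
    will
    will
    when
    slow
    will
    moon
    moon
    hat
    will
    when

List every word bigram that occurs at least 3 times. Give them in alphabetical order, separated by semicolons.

Bigram counts meeting the condition (at least 3 times):
  hat will: 7
  will hat: 5
  will when: 5
  will will: 5

hat will; will hat; will when; will will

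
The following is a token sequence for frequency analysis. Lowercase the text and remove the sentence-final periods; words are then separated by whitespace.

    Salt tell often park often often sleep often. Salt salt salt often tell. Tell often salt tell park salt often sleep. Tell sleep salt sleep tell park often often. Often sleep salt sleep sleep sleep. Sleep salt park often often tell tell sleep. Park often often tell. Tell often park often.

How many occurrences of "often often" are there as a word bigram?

Scanning the 50 overlapping bigram windows for "often often":
  position 5–6: often often
  position 28–29: often often
  position 29–30: often often
  position 39–40: often often
  position 45–46: often often

5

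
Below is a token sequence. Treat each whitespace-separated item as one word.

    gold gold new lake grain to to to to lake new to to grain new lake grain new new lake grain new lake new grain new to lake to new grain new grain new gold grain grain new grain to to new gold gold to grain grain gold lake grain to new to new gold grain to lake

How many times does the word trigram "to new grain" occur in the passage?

Scanning the 56 overlapping trigram windows for "to new grain":
  position 29–31: to new grain

1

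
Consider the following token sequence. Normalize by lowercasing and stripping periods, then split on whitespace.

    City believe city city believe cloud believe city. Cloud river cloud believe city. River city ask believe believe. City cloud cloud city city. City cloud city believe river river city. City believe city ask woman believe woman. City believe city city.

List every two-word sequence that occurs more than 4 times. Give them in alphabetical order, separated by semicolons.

believe city; city believe; city city

Bigram counts meeting the condition (more than 4 times):
  believe city: 6
  city believe: 5
  city city: 5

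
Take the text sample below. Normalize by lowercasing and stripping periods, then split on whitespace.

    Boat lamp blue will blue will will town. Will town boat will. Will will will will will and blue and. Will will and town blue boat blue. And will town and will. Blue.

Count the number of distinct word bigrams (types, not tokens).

18

33 tokens → 32 bigram windows in total.
Repeated bigrams (each contributes count−1 duplicates):
  will will: 7
  and will: 3
  will town: 3
  blue and: 2
  blue will: 2
  will and: 2
  will blue: 2
14 duplicate windows → 32 − 14 = 18 distinct.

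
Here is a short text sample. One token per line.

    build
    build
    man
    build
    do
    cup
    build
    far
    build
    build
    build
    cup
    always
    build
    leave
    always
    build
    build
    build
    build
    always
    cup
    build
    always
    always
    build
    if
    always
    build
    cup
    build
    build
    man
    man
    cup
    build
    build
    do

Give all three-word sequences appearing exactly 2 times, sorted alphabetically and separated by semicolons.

Trigram counts meeting the condition (exactly 2 times):
  build build man: 2
  cup build build: 2

build build man; cup build build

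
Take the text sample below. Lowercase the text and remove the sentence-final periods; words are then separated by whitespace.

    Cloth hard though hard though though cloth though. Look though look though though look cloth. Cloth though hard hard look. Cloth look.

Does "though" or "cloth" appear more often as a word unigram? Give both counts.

"though" (8 vs 5)

"though": 8 occurrences
"cloth": 5 occurrences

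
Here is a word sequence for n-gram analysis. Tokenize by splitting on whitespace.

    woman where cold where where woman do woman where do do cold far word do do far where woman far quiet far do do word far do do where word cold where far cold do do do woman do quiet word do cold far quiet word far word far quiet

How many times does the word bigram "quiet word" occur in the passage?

2

Scanning the 49 overlapping bigram windows for "quiet word":
  position 40–41: quiet word
  position 45–46: quiet word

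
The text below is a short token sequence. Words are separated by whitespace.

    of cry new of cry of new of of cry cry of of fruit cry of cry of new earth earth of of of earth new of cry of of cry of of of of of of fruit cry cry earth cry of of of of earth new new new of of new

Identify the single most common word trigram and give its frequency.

"of of of", 7 times

Trigram frequencies (highest first):
  of of of: 7
  of cry of: 4
  cry of of: 4
  new of cry: 2
  cry of new: 2
  new of of: 2
  … (25 more, each ≤ 2)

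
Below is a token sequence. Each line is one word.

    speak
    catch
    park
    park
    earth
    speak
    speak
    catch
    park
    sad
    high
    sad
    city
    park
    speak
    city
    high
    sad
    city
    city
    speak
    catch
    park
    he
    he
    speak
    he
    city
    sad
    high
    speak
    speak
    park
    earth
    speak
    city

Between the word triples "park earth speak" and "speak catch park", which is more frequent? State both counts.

"park earth speak": 2 occurrences
"speak catch park": 3 occurrences

"speak catch park" (3 vs 2)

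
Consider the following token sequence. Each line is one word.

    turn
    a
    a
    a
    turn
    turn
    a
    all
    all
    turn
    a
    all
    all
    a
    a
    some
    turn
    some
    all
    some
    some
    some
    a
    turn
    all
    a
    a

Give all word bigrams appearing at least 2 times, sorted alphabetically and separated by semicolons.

Bigram counts meeting the condition (at least 2 times):
  a a: 4
  a all: 2
  a turn: 2
  all a: 2
  all all: 2
  some some: 2
  turn a: 3

a a; a all; a turn; all a; all all; some some; turn a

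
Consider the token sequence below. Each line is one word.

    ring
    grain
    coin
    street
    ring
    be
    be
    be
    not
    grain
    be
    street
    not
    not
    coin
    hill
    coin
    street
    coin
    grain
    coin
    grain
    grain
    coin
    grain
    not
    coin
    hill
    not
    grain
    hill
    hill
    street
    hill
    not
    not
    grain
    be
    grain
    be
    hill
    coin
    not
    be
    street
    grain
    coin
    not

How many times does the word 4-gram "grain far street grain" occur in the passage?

Scanning the 45 overlapping 4-gram windows for "grain far street grain":
  (none found)

0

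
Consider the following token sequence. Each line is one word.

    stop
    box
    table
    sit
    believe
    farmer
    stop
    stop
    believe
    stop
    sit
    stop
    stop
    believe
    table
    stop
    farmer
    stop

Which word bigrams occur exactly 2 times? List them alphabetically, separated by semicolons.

farmer stop; stop believe; stop stop

Bigram counts meeting the condition (exactly 2 times):
  farmer stop: 2
  stop believe: 2
  stop stop: 2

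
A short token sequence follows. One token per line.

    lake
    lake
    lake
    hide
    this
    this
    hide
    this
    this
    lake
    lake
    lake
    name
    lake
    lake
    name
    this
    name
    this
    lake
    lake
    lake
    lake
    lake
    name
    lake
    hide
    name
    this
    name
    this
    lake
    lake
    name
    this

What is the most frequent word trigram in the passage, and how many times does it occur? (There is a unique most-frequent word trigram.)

Trigram frequencies (highest first):
  lake lake lake: 5
  lake lake name: 4
  this lake lake: 3
  hide this this: 2
  lake name lake: 2
  lake name this: 2
  … (12 more, each ≤ 2)

"lake lake lake", 5 times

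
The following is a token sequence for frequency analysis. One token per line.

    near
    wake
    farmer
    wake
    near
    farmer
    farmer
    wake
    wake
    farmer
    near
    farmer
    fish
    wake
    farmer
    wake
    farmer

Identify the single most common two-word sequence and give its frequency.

Bigram frequencies (highest first):
  wake farmer: 4
  farmer wake: 3
  near farmer: 2
  near wake: 1
  wake near: 1
  farmer farmer: 1
  … (4 more, each ≤ 1)

"wake farmer", 4 times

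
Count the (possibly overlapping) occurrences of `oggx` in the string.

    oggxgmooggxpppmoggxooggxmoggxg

5

Sliding a length-4 window over the 30 characters (27 positions):
  position 1–4: oggx
  position 8–11: oggx
  position 16–19: oggx
  position 21–24: oggx
  position 26–29: oggx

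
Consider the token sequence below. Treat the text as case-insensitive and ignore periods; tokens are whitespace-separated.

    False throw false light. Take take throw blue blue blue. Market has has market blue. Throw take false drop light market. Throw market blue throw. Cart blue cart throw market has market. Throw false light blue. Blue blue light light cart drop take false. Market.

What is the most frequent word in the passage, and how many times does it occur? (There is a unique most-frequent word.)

"blue", 9 times

Unigram frequencies (highest first):
  blue: 9
  throw: 7
  market: 7
  false: 5
  light: 5
  take: 4
  … (3 more, each ≤ 3)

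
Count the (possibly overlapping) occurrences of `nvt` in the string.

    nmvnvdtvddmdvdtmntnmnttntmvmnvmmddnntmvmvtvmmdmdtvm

0

Sliding a length-3 window over the 51 characters (49 positions):
  (no match at any position)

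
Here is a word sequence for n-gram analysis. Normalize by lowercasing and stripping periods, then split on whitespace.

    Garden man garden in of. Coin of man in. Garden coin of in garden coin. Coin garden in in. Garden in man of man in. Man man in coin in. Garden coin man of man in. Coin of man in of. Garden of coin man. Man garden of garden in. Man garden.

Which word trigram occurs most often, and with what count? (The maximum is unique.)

Trigram frequencies (highest first):
  of man in: 4
  in garden coin: 3
  coin of man: 2
  garden in man: 2
  man of man: 2
  man in coin: 2
  … (35 more, each ≤ 1)

"of man in", 4 times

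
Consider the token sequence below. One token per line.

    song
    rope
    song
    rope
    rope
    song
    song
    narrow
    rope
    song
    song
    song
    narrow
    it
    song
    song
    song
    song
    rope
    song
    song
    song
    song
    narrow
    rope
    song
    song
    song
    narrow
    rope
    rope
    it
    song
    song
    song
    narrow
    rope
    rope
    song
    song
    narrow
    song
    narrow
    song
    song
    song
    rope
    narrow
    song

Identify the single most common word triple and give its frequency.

"song song song", 8 times

Trigram frequencies (highest first):
  song song song: 8
  song song narrow: 6
  rope song song: 5
  song narrow rope: 4
  song rope song: 2
  rope rope song: 2
  … (15 more, each ≤ 2)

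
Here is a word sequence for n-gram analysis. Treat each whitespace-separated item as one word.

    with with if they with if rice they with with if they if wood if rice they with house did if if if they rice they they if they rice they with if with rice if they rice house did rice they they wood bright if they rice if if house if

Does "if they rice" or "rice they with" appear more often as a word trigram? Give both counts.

"if they rice" (4 vs 3)

"if they rice": 4 occurrences
"rice they with": 3 occurrences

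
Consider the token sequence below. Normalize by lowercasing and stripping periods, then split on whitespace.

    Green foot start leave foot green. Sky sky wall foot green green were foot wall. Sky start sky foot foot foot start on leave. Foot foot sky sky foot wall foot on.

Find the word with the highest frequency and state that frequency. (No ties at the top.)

Unigram frequencies (highest first):
  foot: 11
  sky: 6
  green: 4
  start: 3
  wall: 3
  leave: 2
  … (2 more, each ≤ 2)

"foot", 11 times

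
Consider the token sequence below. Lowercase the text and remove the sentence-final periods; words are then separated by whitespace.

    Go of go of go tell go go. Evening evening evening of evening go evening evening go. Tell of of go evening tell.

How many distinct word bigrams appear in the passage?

23 tokens → 22 bigram windows in total.
Repeated bigrams (each contributes count−1 duplicates):
  evening evening: 3
  go evening: 3
  of go: 3
  evening go: 2
  go of: 2
  go tell: 2
9 duplicate windows → 22 − 9 = 13 distinct.

13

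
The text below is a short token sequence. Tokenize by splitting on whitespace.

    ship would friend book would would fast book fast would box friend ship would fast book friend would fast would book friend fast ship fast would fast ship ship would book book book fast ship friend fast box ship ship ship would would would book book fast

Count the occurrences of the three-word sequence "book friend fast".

Scanning the 45 overlapping trigram windows for "book friend fast":
  position 21–23: book friend fast

1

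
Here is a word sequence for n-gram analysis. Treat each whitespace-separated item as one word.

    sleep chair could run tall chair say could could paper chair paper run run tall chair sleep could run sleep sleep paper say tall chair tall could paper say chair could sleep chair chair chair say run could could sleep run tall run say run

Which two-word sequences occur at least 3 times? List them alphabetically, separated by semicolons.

run tall; tall chair

Bigram counts meeting the condition (at least 3 times):
  run tall: 3
  tall chair: 3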